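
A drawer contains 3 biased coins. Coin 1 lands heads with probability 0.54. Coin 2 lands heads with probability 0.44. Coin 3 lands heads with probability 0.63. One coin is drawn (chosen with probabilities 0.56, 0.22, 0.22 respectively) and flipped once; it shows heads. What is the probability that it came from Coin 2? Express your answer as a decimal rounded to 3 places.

Posterior probability ≈ 0.180

P(heads|C1) = 0.54; P(heads|C2) = 0.44; P(heads|C3) = 0.63.
Prior × likelihood for each source: 0.56·0.54=0.3024, 0.22·0.44=0.09680, 0.22·0.63=0.1386. Summing gives P(heads) = 0.53780.
P(Coin 2 | heads) = 0.09680 / 0.53780 = 0.180.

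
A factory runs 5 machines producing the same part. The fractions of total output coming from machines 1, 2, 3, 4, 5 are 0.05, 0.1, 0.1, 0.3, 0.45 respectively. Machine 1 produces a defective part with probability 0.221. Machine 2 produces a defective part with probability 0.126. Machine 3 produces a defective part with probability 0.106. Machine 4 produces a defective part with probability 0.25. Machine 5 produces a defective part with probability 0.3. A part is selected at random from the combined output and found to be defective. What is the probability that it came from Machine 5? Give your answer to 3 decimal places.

Posterior probability ≈ 0.553

Tabulate prior·likelihood by source: [1] prior 0.05, lik 0.221, product 0.01105; [2] prior 0.1, lik 0.126, product 0.01260; [3] prior 0.1, lik 0.106, product 0.01060; [4] prior 0.3, lik 0.25, product 0.07500; [5] prior 0.45, lik 0.3, product 0.1350.
Normalizing constant = 0.24425; the posterior for Machine 5 is its product over the sum, 0.1350/0.24425 = 0.553.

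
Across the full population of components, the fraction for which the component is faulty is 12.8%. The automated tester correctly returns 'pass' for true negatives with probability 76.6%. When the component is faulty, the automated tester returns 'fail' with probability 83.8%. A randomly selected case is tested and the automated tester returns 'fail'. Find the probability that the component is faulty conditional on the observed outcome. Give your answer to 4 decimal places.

Let H be the event that the component is faulty. P(H) = 0.128, so P(¬H) = 0.872. With E the 'fail' result, P(E|H) = 0.838 and P(E|¬H) = 0.234.
P(E) = 0.838·0.128 + 0.234·0.872 = 0.10726 + 0.20405 = 0.31131.
By Bayes' theorem, P(H|E) = 0.10726 / 0.31131 = 0.3446.

P(H | E) ≈ 0.3446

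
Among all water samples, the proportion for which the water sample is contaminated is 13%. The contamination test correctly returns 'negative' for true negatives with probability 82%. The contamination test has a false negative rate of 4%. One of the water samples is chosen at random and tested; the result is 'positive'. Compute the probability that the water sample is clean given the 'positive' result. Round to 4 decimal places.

P(¬H | E) ≈ 0.5565

Write H for 'the water sample is contaminated'. Prior odds H:¬H = 0.13/0.87 = 0.14943. For the 'positive' outcome, the likelihood ratio is 0.96/0.18 = 5.3333.
Posterior odds = 0.14943 × 5.3333 = 0.79693, so P(H|E) = 0.79693/(1+0.79693) = 0.4435. Then P(¬H|E) = 1 − 0.4435 = 0.5565.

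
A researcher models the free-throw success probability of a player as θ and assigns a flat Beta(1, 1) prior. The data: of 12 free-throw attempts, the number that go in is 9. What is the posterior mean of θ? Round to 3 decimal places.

Observing 9 successes and 3 failures updates Beta(1, 1) by adding the success and failure counts to the two shape parameters: α = 1+9 = 10, β = 1+3 = 4.
Posterior mean = α/(α+β) = 10/14 = 0.714.

Posterior mean ≈ 0.714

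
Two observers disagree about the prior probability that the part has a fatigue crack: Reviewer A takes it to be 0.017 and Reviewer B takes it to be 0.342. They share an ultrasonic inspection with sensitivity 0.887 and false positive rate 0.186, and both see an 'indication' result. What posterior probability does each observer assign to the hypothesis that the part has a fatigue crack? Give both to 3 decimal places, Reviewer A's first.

The likelihood ratio for an 'indication' result is 0.887/0.186 = 4.7688.
Reviewer A: prior odds 0.017/0.983 = 0.017294; posterior odds 0.082472; posterior probability 0.076.
Reviewer B: prior odds 0.342/0.658 = 0.51976; posterior odds 2.4786; posterior probability 0.713.

Reviewer A: 0.076; Reviewer B: 0.713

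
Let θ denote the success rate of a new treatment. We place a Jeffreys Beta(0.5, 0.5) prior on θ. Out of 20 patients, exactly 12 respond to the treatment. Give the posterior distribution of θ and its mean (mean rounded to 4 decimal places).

Observing 12 successes and 8 failures updates Beta(0.5, 0.5) by adding the success and failure counts to the two shape parameters: α = 0.5+12 = 12.5, β = 0.5+8 = 8.5.
Posterior mean = α/(α+β) = 12.5/21 = 0.5952.

Posterior: Beta(12.5, 8.5); mean ≈ 0.5952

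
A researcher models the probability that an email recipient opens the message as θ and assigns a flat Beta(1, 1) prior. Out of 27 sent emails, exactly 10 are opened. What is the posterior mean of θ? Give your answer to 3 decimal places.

The binomial likelihood is conjugate to the Beta prior: with 10 successes and 17 failures, the posterior is Beta(1+10, 1+17) = Beta(11, 18).
Posterior mean = α/(α+β) = 11/29 = 0.379.

Posterior mean ≈ 0.379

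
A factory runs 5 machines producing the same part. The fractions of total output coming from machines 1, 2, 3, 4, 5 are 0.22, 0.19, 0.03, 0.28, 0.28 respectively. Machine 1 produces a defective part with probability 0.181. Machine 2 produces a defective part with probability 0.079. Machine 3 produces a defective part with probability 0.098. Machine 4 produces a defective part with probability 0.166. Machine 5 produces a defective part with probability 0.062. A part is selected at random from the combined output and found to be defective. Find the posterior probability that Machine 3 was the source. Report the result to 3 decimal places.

Posterior probability ≈ 0.024

P(defective|M1) = 0.181; P(defective|M2) = 0.079; P(defective|M3) = 0.098; P(defective|M4) = 0.166; P(defective|M5) = 0.062.
Prior × likelihood for each source: 0.22·0.181=0.03982, 0.19·0.079=0.01501, 0.03·0.098=0.002940, 0.28·0.166=0.04648, 0.28·0.062=0.01736. Summing gives P(defective) = 0.12161.
P(Machine 3 | defective) = 0.002940 / 0.12161 = 0.024.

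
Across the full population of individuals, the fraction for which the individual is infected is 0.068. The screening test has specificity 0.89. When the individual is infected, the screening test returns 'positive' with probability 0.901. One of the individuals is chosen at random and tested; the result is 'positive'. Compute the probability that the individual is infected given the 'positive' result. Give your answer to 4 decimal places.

P(H | E) ≈ 0.3741

Write H for 'the individual is infected'. Prior odds H:¬H = 0.068/0.932 = 0.072961. For the 'positive' outcome, the likelihood ratio is 0.901/0.11 = 8.1909.
Posterior odds = 0.072961 × 8.1909 = 0.59762, so P(H|E) = 0.59762/(1+0.59762) = 0.3741.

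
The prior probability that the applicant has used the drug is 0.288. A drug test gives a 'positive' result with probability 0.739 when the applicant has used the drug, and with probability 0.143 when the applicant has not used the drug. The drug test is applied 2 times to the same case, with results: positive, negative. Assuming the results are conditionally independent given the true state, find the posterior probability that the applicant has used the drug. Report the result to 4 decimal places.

Posterior P(H) ≈ 0.3890

With H the event that the applicant has used the drug, the joint likelihood of the observed sequence is P(data|H) = 0.739·0.261 = 0.19288 and P(data|¬H) = 0.143·0.857 = 0.12255.
Bayes: P(H|data) = 0.288·0.19288 / (0.288·0.19288 + 0.712·0.12255) = 0.055549/0.14281 = 0.3890.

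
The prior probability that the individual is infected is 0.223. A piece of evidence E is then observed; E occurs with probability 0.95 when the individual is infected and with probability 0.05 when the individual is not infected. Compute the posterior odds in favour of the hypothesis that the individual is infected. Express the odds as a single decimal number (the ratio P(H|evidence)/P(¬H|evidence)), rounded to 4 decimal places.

Prior odds = 0.223/(1−0.223) = 0.28700.
Likelihood ratio for E = 0.95/0.05 = 19.000.
Posterior odds = prior odds × LR = 5.4530.

Posterior odds ≈ 5.4530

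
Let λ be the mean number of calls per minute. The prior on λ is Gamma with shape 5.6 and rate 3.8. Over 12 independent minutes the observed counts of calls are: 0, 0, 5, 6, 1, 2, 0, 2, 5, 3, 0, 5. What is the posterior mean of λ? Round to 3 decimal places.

Posterior mean ≈ 2.190

Total count ∑xᵢ = 29 over n = 12 minutes.
Gamma is conjugate to the Poisson likelihood: posterior is Gamma(shape = 5.6+29 = 34.6, rate = 3.8+12 = 15.8).
Posterior mean = shape/rate = 34.6/15.8 = 2.190.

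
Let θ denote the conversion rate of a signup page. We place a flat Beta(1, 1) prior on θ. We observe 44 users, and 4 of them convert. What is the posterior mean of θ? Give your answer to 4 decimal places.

The binomial likelihood is conjugate to the Beta prior: with 4 successes and 40 failures, the posterior is Beta(1+4, 1+40) = Beta(5, 41).
Posterior mean = α/(α+β) = 5/46 = 0.1087.

Posterior mean ≈ 0.1087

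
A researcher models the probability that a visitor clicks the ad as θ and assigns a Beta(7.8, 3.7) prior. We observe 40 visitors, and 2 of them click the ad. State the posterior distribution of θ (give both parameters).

Posterior: Beta(9.8, 41.7)

Observing 2 successes and 38 failures updates Beta(7.8, 3.7) by adding the success and failure counts to the two shape parameters: α = 7.8+2 = 9.8, β = 3.7+38 = 41.7.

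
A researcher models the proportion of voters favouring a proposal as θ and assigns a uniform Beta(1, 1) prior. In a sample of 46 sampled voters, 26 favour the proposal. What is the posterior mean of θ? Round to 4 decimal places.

The binomial likelihood is conjugate to the Beta prior: with 26 successes and 20 failures, the posterior is Beta(1+26, 1+20) = Beta(27, 21).
E[θ | data] = 27/(27+21) = 0.5625.

Posterior mean ≈ 0.5625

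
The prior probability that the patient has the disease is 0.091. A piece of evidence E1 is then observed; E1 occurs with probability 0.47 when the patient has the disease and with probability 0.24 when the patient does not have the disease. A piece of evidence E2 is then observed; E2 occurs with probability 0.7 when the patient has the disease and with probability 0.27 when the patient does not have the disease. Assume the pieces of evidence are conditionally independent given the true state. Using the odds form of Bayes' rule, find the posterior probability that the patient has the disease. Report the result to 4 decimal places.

Posterior probability ≈ 0.3370

Prior odds = 0.091/(1−0.091) = 0.10011. In log-odds, ln(0.10011) = -2.3015.
Add log likelihood ratios: ln(1.9583) + ln(2.5926) = 1.6248.
Posterior log-odds = -0.67673, so posterior odds = exp(-0.67673) = 0.50827. Converting, P(H|E) = 0.50827/1.5083 = 0.3370.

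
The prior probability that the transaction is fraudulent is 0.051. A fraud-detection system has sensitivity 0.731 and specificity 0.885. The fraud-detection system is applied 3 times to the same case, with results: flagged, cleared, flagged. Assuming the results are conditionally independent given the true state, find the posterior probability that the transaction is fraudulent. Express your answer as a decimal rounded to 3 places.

Posterior P(H) ≈ 0.398

Let H be the event that the transaction is fraudulent; start with P(H) = 0.051. P('flagged'|H) = 0.731, P('flagged'|¬H) = 0.115.
Update on result 1 ('flagged'): P(H) ← 0.731·0.0510 / (0.731·0.0510 + 0.115·0.9490) = 0.037281/0.14642 = 0.2546.
Update on result 2 ('cleared'): P(H) ← 0.269·0.2546 / (0.269·0.2546 + 0.885·0.7454) = 0.068494/0.72815 = 0.0941.
Update on result 3 ('flagged'): P(H) ← 0.731·0.0941 / (0.731·0.0941 + 0.115·0.9059) = 0.068762/0.17294 = 0.3976.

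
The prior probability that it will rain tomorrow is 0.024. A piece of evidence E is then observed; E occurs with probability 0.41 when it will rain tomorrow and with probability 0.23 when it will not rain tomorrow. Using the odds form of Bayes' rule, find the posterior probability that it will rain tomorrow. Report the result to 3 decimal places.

Posterior probability ≈ 0.042

Prior odds = 0.024/(1−0.024) = 0.024590. In log-odds, ln(0.024590) = -3.7054.
Add log likelihood ratio: ln(1.7826) = 0.57808.
Posterior log-odds = -3.1273, so posterior odds = exp(-3.1273) = 0.043835. Converting, P(H|E) = 0.043835/1.0438 = 0.042.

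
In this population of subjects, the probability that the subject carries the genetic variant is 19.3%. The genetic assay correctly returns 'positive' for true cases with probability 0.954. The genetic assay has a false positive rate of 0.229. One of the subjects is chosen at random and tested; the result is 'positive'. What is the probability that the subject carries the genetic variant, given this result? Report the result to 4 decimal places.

Write H for 'the subject carries the genetic variant'. Prior odds H:¬H = 0.193/0.807 = 0.23916. For the 'positive' outcome, the likelihood ratio is 0.954/0.229 = 4.1659.
Posterior odds = 0.23916 × 4.1659 = 0.99631, so P(H|E) = 0.99631/(1+0.99631) = 0.4991.

P(H | E) ≈ 0.4991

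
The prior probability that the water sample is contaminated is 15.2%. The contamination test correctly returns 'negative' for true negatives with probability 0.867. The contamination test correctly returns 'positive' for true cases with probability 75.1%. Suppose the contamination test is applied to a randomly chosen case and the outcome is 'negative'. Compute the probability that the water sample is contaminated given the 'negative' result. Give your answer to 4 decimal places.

P(H | E) ≈ 0.0490

Write H for 'the water sample is contaminated'. Prior odds H:¬H = 0.152/0.848 = 0.17925. For the 'negative' outcome, the likelihood ratio is 0.249/0.867 = 0.28720.
Posterior odds = 0.17925 × 0.28720 = 0.051479, so P(H|E) = 0.051479/(1+0.051479) = 0.0490.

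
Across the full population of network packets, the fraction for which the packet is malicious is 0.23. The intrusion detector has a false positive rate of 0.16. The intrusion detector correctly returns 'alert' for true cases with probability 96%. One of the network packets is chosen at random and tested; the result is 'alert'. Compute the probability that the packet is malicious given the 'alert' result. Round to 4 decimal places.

Write H for 'the packet is malicious'. Prior odds H:¬H = 0.23/0.77 = 0.29870. For the 'alert' outcome, the likelihood ratio is 0.96/0.16 = 6.0000.
Posterior odds = 0.29870 × 6.0000 = 1.7922, so P(H|E) = 1.7922/(1+1.7922) = 0.6419.

P(H | E) ≈ 0.6419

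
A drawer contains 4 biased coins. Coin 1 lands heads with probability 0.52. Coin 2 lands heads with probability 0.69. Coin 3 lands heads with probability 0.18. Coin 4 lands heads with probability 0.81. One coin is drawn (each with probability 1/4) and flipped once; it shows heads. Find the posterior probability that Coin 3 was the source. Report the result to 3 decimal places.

P(heads|C1) = 0.52; P(heads|C2) = 0.69; P(heads|C3) = 0.18; P(heads|C4) = 0.81.
Prior × likelihood for each source: 0.25·0.52=0.1300, 0.25·0.69=0.1725, 0.25·0.18=0.04500, 0.25·0.81=0.2025. Summing gives P(heads) = 0.55000.
P(Coin 3 | heads) = 0.04500 / 0.55000 = 0.082.

Posterior probability ≈ 0.082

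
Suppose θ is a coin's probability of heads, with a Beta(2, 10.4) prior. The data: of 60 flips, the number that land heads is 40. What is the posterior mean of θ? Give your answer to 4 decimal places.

Observing 40 successes and 20 failures updates Beta(2, 10.4) by adding the success and failure counts to the two shape parameters: α = 2+40 = 42, β = 10.4+20 = 30.4.
E[θ | data] = 42/(42+30.4) = 0.5801.

Posterior mean ≈ 0.5801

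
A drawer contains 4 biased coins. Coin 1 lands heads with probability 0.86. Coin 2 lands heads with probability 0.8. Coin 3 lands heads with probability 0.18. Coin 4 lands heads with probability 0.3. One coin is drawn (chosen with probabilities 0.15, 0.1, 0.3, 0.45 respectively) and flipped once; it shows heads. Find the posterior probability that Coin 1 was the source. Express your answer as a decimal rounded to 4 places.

Tabulate prior·likelihood by source: [1] prior 0.15, lik 0.86, product 0.1290; [2] prior 0.1, lik 0.8, product 0.08000; [3] prior 0.3, lik 0.18, product 0.05400; [4] prior 0.45, lik 0.3, product 0.1350.
Normalizing constant = 0.39800; the posterior for Coin 1 is its product over the sum, 0.1290/0.39800 = 0.3241.

Posterior probability ≈ 0.3241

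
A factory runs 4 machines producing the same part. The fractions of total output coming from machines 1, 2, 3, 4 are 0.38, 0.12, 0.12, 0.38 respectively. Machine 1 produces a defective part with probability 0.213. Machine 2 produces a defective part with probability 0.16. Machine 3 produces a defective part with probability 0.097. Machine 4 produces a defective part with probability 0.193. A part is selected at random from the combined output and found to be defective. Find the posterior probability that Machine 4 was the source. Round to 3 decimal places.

Posterior probability ≈ 0.396

P(defective|M1) = 0.213; P(defective|M2) = 0.16; P(defective|M3) = 0.097; P(defective|M4) = 0.193.
Prior × likelihood for each source: 0.38·0.213=0.08094, 0.12·0.16=0.01920, 0.12·0.097=0.01164, 0.38·0.193=0.07334. Summing gives P(defective) = 0.18512.
P(Machine 4 | defective) = 0.07334 / 0.18512 = 0.396.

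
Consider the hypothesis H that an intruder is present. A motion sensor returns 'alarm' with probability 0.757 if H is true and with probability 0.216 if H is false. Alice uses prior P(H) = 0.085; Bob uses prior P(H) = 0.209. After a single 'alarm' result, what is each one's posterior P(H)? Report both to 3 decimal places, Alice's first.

The likelihood ratio for an 'alarm' result is 0.757/0.216 = 3.5046.
Alice: prior odds 0.085/0.915 = 0.092896; posterior odds 0.32557; posterior probability 0.246.
Bob: prior odds 0.209/0.791 = 0.26422; posterior odds 0.92600; posterior probability 0.481.

Alice: 0.246; Bob: 0.481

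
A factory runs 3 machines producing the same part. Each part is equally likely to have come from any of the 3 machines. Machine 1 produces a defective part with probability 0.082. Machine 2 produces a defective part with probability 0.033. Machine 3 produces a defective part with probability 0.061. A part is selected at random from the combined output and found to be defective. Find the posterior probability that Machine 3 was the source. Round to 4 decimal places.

Tabulate prior·likelihood by source: [1] prior 0.333333, lik 0.082, product 0.02733; [2] prior 0.333333, lik 0.033, product 0.01100; [3] prior 0.333333, lik 0.061, product 0.02033.
Normalizing constant = 0.058667; the posterior for Machine 3 is its product over the sum, 0.02033/0.058667 = 0.3466.

Posterior probability ≈ 0.3466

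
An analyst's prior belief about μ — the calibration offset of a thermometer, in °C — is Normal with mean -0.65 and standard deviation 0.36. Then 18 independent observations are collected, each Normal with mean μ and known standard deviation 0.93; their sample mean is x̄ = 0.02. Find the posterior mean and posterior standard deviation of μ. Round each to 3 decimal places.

Prior precision 1/τ₀² = 1/0.36² = 7.71605; data precision n/σ² = 18/0.93² = 20.8117.
Posterior precision = 7.71605 + 20.8117 = 28.5277, giving posterior SD = 1/√28.5277 = 0.187.
Posterior mean = (7.71605·-0.65 + 20.8117·0.02) / 28.5277 = -0.161.

Posterior mean ≈ -0.161; posterior SD ≈ 0.187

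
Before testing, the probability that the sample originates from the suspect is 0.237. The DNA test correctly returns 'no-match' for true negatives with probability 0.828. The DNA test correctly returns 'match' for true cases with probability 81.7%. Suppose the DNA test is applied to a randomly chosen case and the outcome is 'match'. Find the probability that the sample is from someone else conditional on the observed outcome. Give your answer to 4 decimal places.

Write H for 'the sample originates from the suspect'. Prior odds H:¬H = 0.237/0.763 = 0.31062. For the 'match' outcome, the likelihood ratio is 0.817/0.172 = 4.7500.
Posterior odds = 0.31062 × 4.7500 = 1.4754, so P(H|E) = 1.4754/(1+1.4754) = 0.5960. Then P(¬H|E) = 1 − 0.5960 = 0.4040.

P(¬H | E) ≈ 0.4040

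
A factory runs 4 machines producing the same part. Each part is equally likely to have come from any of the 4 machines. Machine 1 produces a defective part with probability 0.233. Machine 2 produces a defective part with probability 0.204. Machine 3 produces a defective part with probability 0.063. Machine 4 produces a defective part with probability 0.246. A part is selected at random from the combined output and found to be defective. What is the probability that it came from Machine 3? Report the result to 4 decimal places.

Posterior probability ≈ 0.0845

Tabulate prior·likelihood by source: [1] prior 0.25, lik 0.233, product 0.05825; [2] prior 0.25, lik 0.204, product 0.05100; [3] prior 0.25, lik 0.063, product 0.01575; [4] prior 0.25, lik 0.246, product 0.06150.
Normalizing constant = 0.18650; the posterior for Machine 3 is its product over the sum, 0.01575/0.18650 = 0.0845.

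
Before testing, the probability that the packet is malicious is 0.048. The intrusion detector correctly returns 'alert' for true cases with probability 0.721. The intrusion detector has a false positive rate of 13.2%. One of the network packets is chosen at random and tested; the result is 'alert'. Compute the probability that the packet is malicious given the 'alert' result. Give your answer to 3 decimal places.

P(H | E) ≈ 0.216

Write H for 'the packet is malicious'. Prior odds H:¬H = 0.048/0.952 = 0.050420. For the 'alert' outcome, the likelihood ratio is 0.721/0.132 = 5.4621.
Posterior odds = 0.050420 × 5.4621 = 0.27540, so P(H|E) = 0.27540/(1+0.27540) = 0.216.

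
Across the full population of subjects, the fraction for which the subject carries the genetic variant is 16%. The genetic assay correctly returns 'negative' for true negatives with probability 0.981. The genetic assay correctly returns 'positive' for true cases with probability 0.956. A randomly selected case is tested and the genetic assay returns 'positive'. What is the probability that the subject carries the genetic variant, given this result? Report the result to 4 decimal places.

P(H | E) ≈ 0.9055

Write H for 'the subject carries the genetic variant'. Prior odds H:¬H = 0.16/0.84 = 0.19048. For the 'positive' outcome, the likelihood ratio is 0.956/0.019 = 50.316.
Posterior odds = 0.19048 × 50.316 = 9.5840, so P(H|E) = 9.5840/(1+9.5840) = 0.9055.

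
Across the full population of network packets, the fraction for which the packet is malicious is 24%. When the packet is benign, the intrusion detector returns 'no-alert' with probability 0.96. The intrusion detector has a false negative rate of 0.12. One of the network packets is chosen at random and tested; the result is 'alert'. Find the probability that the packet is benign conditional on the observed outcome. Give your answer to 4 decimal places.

Let H be the event that the packet is malicious. P(H) = 0.24, so P(¬H) = 0.76. With E the 'alert' result, P(E|H) = 0.88 and P(E|¬H) = 0.04.
P(E) = 0.88·0.24 + 0.04·0.76 = 0.21120 + 0.030400 = 0.24160.
By Bayes' theorem, P(H|E) = 0.21120 / 0.24160 = 0.8742. Hence P(¬H|E) = 1 − 0.8742 = 0.1258.

P(¬H | E) ≈ 0.1258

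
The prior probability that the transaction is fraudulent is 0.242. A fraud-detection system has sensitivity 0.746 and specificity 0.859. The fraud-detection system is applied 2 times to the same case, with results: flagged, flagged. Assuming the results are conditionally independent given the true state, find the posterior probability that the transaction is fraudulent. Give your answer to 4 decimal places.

Posterior P(H) ≈ 0.8994

With H the event that the transaction is fraudulent, the joint likelihood of the observed sequence is P(data|H) = 0.746·0.746 = 0.55652 and P(data|¬H) = 0.141·0.141 = 0.019881.
Bayes: P(H|data) = 0.242·0.55652 / (0.242·0.55652 + 0.758·0.019881) = 0.13468/0.14975 = 0.8994.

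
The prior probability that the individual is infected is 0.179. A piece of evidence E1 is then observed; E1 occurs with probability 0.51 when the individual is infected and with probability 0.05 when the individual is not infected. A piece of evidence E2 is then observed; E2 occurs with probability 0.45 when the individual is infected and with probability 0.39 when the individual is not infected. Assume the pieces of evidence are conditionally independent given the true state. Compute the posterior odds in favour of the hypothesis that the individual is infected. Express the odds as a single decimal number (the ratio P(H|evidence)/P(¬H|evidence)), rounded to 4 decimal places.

Posterior odds ≈ 2.5660

Prior odds = 0.179/(1−0.179) = 0.21803.
Likelihood ratio for E1 = 0.51/0.05 = 10.200.
Likelihood ratio for E2 = 0.45/0.39 = 1.1538.
Posterior odds = prior odds × LR₁ × LR₂ = 2.5660.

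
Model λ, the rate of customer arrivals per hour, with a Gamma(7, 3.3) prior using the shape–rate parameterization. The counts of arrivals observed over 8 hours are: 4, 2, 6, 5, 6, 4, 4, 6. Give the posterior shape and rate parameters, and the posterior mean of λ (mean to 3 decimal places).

Total count ∑xᵢ = 37 over n = 8 hours.
Gamma is conjugate to the Poisson likelihood: posterior is Gamma(shape = 7+37 = 44, rate = 3.3+8 = 11.3).
Posterior mean = shape/rate = 44/11.3 = 3.894.

Posterior: Gamma(shape=44, rate=11.3); mean ≈ 3.894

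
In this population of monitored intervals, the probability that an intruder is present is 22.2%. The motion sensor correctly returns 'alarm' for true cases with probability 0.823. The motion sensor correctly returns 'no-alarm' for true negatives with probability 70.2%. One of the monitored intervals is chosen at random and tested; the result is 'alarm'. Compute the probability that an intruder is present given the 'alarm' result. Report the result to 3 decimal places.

P(H | E) ≈ 0.441

Let H be the event that an intruder is present. P(H) = 0.222, so P(¬H) = 0.778. With E the 'alarm' result, P(E|H) = 0.823 and P(E|¬H) = 0.298.
P(E) = 0.823·0.222 + 0.298·0.778 = 0.18271 + 0.23184 = 0.41455.
By Bayes' theorem, P(H|E) = 0.18271 / 0.41455 = 0.441.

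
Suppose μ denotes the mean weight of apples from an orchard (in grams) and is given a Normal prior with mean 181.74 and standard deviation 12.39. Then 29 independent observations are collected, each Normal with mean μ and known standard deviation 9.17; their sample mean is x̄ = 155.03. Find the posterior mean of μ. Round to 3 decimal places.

Posterior mean ≈ 155.525

Prior precision 1/τ₀² = 1/12.39² = 0.00651414; data precision n/σ² = 29/9.17² = 0.344873.
Posterior precision = 0.00651414 + 0.344873 = 0.351387.
Posterior mean = (0.00651414·181.74 + 0.344873·155.03) / 0.351387 = 155.525.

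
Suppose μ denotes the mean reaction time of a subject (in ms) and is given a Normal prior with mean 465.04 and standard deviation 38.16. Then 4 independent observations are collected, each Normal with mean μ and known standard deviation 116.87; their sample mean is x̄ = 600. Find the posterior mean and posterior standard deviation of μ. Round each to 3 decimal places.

Prior precision 1/τ₀² = 1/38.16² = 0.00068673; data precision n/σ² = 4/116.87² = 0.00029286.
Posterior precision = 0.00068673 + 0.00029286 = 0.00097958, giving posterior SD = 1/√0.00097958 = 31.951.
Posterior mean = (0.00068673·465.04 + 0.00029286·600) / 0.00097958 = 505.388.

Posterior mean ≈ 505.388; posterior SD ≈ 31.951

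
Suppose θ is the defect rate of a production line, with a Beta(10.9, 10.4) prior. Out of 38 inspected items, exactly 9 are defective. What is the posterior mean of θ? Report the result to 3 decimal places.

The binomial likelihood is conjugate to the Beta prior: with 9 successes and 29 failures, the posterior is Beta(10.9+9, 10.4+29) = Beta(19.9, 39.4).
Posterior mean = α/(α+β) = 19.9/59.3 = 0.336.

Posterior mean ≈ 0.336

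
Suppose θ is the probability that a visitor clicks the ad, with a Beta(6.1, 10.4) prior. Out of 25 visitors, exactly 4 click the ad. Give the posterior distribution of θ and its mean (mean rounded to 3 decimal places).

The binomial likelihood is conjugate to the Beta prior: with 4 successes and 21 failures, the posterior is Beta(6.1+4, 10.4+21) = Beta(10.1, 31.4).
E[θ | data] = 10.1/(10.1+31.4) = 0.243.

Posterior: Beta(10.1, 31.4); mean ≈ 0.243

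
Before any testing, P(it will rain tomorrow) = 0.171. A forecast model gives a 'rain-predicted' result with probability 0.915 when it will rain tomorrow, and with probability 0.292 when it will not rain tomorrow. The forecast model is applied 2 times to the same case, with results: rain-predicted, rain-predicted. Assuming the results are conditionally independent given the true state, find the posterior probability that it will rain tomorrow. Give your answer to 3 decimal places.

Posterior P(H) ≈ 0.669

Let H be the event that it will rain tomorrow; start with P(H) = 0.171. P('rain-predicted'|H) = 0.915, P('rain-predicted'|¬H) = 0.292.
Update on result 1 ('rain-predicted'): P(H) ← 0.915·0.1710 / (0.915·0.1710 + 0.292·0.8290) = 0.15647/0.39853 = 0.3926.
Update on result 2 ('rain-predicted'): P(H) ← 0.915·0.3926 / (0.915·0.3926 + 0.292·0.6074) = 0.35923/0.53659 = 0.6695.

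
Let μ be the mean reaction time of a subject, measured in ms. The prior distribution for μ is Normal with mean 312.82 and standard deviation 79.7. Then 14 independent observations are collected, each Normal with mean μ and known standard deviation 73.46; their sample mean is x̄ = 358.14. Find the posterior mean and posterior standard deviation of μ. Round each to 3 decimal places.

Posterior mean ≈ 355.547; posterior SD ≈ 19.063

With known σ, the Normal prior is conjugate. Weight on the data is w = (n/σ²)/(n/σ² + 1/τ₀²) = 0.00259434/(0.00259434+0.00015743) = 0.94279.
Posterior mean = w·x̄ + (1−w)·μ₀ = 0.94279·358.14 + 0.057210·312.82 = 355.547. Posterior variance = 1/(0.00259434+0.00015743) = 363.403, so SD = 19.063.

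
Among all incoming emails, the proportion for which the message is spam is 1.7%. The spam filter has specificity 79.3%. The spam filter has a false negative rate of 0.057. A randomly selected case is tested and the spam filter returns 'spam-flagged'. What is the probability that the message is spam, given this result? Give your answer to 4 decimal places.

Write H for 'the message is spam'. Prior odds H:¬H = 0.017/0.983 = 0.017294. For the 'spam-flagged' outcome, the likelihood ratio is 0.943/0.207 = 4.5556.
Posterior odds = 0.017294 × 4.5556 = 0.078784, so P(H|E) = 0.078784/(1+0.078784) = 0.0730.

P(H | E) ≈ 0.0730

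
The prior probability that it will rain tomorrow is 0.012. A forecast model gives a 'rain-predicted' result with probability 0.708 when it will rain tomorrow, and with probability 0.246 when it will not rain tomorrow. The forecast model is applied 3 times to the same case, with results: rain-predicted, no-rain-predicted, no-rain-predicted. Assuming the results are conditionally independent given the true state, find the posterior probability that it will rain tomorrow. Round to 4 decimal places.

With H the event that it will rain tomorrow, the joint likelihood of the observed sequence is P(data|H) = 0.708·0.292·0.292 = 0.060367 and P(data|¬H) = 0.246·0.754·0.754 = 0.13985.
Bayes: P(H|data) = 0.012·0.060367 / (0.012·0.060367 + 0.988·0.13985) = 0.00072440/0.13890 = 0.0052.

Posterior P(H) ≈ 0.0052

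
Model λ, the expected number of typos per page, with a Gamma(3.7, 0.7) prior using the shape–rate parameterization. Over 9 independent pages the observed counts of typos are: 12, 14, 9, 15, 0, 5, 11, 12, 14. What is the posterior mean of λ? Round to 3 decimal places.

Posterior mean ≈ 9.866

Total count ∑xᵢ = 92 over n = 9 pages.
Gamma is conjugate to the Poisson likelihood: posterior is Gamma(shape = 3.7+92 = 95.7, rate = 0.7+9 = 9.7).
E[λ | data] = 95.7/9.7 = 9.866.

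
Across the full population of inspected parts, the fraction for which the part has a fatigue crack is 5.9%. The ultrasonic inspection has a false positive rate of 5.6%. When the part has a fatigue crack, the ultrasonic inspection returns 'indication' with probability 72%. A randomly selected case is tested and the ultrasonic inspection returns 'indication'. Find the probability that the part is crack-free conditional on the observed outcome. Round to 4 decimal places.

P(¬H | E) ≈ 0.5537

Let H be the event that the part has a fatigue crack. P(H) = 0.059, so P(¬H) = 0.941. With E the 'indication' result, P(E|H) = 0.72 and P(E|¬H) = 0.056.
P(E) = 0.72·0.059 + 0.056·0.941 = 0.042480 + 0.052696 = 0.095176.
By Bayes' theorem, P(H|E) = 0.042480 / 0.095176 = 0.4463. Hence P(¬H|E) = 1 − 0.4463 = 0.5537.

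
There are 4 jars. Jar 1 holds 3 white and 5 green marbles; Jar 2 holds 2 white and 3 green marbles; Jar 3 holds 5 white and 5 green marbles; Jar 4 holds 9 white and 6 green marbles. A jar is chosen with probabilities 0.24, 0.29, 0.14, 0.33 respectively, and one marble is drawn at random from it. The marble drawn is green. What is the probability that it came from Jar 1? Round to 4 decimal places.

Tabulate prior·likelihood by source: [1] prior 0.24, lik 0.625, product 0.1500; [2] prior 0.29, lik 0.6, product 0.1740; [3] prior 0.14, lik 0.5, product 0.07000; [4] prior 0.33, lik 0.4, product 0.1320.
Normalizing constant = 0.52600; the posterior for Jar 1 is its product over the sum, 0.1500/0.52600 = 0.2852.

Posterior probability ≈ 0.2852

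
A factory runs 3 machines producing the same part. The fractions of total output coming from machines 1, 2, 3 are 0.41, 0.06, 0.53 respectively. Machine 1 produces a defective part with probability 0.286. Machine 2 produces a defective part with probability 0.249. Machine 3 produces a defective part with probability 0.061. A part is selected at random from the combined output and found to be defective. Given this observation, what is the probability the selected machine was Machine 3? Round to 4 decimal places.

P(defective|M1) = 0.286; P(defective|M2) = 0.249; P(defective|M3) = 0.061.
Prior × likelihood for each source: 0.41·0.286=0.1173, 0.06·0.249=0.01494, 0.53·0.061=0.03233. Summing gives P(defective) = 0.16453.
P(Machine 3 | defective) = 0.03233 / 0.16453 = 0.1965.

Posterior probability ≈ 0.1965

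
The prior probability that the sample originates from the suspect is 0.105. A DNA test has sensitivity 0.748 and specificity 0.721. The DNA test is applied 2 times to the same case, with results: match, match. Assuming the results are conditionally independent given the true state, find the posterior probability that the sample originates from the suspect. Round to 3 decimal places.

Let H be the event that the sample originates from the suspect; start with P(H) = 0.105. P('match'|H) = 0.748, P('match'|¬H) = 0.279.
Update on result 1 ('match'): P(H) ← 0.748·0.1050 / (0.748·0.1050 + 0.279·0.8950) = 0.078540/0.32825 = 0.2393.
Update on result 2 ('match'): P(H) ← 0.748·0.2393 / (0.748·0.2393 + 0.279·0.7607) = 0.17898/0.39122 = 0.4575.

Posterior P(H) ≈ 0.457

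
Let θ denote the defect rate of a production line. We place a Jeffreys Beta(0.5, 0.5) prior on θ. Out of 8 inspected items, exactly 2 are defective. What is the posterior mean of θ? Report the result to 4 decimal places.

Posterior mean ≈ 0.2778

Observing 2 successes and 6 failures updates Beta(0.5, 0.5) by adding the success and failure counts to the two shape parameters: α = 0.5+2 = 2.5, β = 0.5+6 = 6.5.
E[θ | data] = 2.5/(2.5+6.5) = 0.2778.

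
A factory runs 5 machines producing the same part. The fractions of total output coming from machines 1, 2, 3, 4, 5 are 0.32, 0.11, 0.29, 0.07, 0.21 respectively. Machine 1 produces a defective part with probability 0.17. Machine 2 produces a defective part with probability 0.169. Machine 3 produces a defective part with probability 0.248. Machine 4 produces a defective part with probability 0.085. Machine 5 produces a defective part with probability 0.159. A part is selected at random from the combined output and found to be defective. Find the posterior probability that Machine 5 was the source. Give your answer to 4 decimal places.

P(defective|M1) = 0.17; P(defective|M2) = 0.169; P(defective|M3) = 0.248; P(defective|M4) = 0.085; P(defective|M5) = 0.159.
Prior × likelihood for each source: 0.32·0.17=0.05440, 0.11·0.169=0.01859, 0.29·0.248=0.07192, 0.07·0.085=0.005950, 0.21·0.159=0.03339. Summing gives P(defective) = 0.18425.
P(Machine 5 | defective) = 0.03339 / 0.18425 = 0.1812.

Posterior probability ≈ 0.1812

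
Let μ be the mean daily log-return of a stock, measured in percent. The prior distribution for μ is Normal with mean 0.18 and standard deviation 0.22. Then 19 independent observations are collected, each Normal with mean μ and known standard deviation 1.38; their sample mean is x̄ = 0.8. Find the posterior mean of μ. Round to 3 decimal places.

Posterior mean ≈ 0.382

Prior precision 1/τ₀² = 1/0.22² = 20.6612; data precision n/σ² = 19/1.38² = 9.97690.
Posterior precision = 20.6612 + 9.97690 = 30.6381.
Posterior mean = (20.6612·0.18 + 9.97690·0.8) / 30.6381 = 0.382.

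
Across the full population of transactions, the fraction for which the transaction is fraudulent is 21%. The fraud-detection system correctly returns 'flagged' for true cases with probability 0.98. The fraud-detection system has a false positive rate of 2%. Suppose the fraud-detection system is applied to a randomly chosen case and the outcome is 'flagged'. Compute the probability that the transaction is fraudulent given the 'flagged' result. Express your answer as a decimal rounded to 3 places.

P(H | E) ≈ 0.929

Write H for 'the transaction is fraudulent'. Prior odds H:¬H = 0.21/0.79 = 0.26582. For the 'flagged' outcome, the likelihood ratio is 0.98/0.02 = 49.000.
Posterior odds = 0.26582 × 49.000 = 13.025, so P(H|E) = 13.025/(1+13.025) = 0.929.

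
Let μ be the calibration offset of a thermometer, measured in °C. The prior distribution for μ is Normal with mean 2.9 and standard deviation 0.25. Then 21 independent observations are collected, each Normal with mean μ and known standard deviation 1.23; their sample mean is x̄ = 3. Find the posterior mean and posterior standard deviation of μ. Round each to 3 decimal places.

Posterior mean ≈ 2.946; posterior SD ≈ 0.183

Prior precision 1/τ₀² = 1/0.25² = 16.0000; data precision n/σ² = 21/1.23² = 13.8806.
Posterior precision = 16.0000 + 13.8806 = 29.8806, giving posterior SD = 1/√29.8806 = 0.183.
Posterior mean = (16.0000·2.9 + 13.8806·3) / 29.8806 = 2.946.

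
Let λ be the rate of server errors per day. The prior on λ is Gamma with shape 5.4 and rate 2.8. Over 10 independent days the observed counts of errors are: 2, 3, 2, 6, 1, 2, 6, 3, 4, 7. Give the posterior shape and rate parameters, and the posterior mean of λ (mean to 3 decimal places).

Total count ∑xᵢ = 36 over n = 10 days.
Gamma is conjugate to the Poisson likelihood: posterior is Gamma(shape = 5.4+36 = 41.4, rate = 2.8+10 = 12.8).
E[λ | data] = 41.4/12.8 = 3.234.

Posterior: Gamma(shape=41.4, rate=12.8); mean ≈ 3.234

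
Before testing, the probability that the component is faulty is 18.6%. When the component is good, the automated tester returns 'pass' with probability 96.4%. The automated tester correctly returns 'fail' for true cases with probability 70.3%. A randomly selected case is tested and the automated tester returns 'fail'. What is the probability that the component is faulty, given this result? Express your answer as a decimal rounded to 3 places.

Write H for 'the component is faulty'. Prior odds H:¬H = 0.186/0.814 = 0.22850. For the 'fail' outcome, the likelihood ratio is 0.703/0.036 = 19.528.
Posterior odds = 0.22850 × 19.528 = 4.4621, so P(H|E) = 4.4621/(1+4.4621) = 0.817.

P(H | E) ≈ 0.817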